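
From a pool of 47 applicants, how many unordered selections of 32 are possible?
C(47,32) = 47!/(32!×15!) = 751616304549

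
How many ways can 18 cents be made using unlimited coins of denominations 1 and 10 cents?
Coefficient of x^18 in 1/(1-x^1) · 1/(1-x^10). Use j coins of 10 for j = 0..⌊18/10⌋ = 1, the rest in 1s: 1 + 1 = 2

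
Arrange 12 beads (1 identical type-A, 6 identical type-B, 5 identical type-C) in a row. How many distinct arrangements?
12! / (1! × 6! × 5!) = 5544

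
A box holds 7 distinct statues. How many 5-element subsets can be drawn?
C(7,5) = 7!/(5!×2!) = 21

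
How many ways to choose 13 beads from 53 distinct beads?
C(53,13) = 53!/(13!×40!) = 841392966470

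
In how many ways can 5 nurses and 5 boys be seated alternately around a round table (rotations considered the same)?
Fix one of the nurses: (5-1)! ways for the remaining nurses, × 5! ways for the boys = 24 × 120 = 2880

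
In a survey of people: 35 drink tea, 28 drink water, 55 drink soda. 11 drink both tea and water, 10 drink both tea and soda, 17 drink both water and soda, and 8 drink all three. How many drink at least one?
|A∪B∪C| = 35+28+55-11-10-17+8 = 88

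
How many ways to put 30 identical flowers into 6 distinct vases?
C(30+6-1, 6-1) = C(35, 5) = 324632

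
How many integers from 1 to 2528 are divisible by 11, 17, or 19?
⌊2528/11⌋+⌊2528/17⌋+⌊2528/19⌋ - ⌊2528/187⌋-⌊2528/209⌋-⌊2528/323⌋ + ⌊2528/3553⌋ = 229+148+133 - 13-12-7 + 0 = 478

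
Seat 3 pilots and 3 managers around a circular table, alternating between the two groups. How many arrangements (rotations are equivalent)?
Fix one of the pilots: (3-1)! ways for the remaining pilots, × 3! ways for the managers = 2 × 6 = 12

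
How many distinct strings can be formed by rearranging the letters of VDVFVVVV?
8! / (1! × 1! × 6!) = 56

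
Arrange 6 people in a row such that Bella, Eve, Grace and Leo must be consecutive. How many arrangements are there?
Treat the 4 as one block: (6-4+1)! × 4! = 6 × 24 = 144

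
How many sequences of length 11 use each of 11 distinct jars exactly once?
11! = 39916800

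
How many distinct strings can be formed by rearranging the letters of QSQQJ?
5! / (1! × 3! × 1!) = 20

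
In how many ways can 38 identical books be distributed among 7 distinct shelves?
C(38+7-1, 7-1) = C(44, 6) = 7059052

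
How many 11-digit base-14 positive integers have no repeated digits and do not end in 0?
Last digit: 13 nonzero choices. First digit: 12 (nonzero, ≠last). Middle 9: P(12,9) = 79833600. Total = 12454041600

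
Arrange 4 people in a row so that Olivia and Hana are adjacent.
Treat as block: (4-1)! × 2! = 6 × 2 = 12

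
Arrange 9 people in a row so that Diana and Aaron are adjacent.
Treat as block: (9-1)! × 2! = 40320 × 2 = 80640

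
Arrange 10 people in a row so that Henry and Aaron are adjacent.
Treat as block: (10-1)! × 2! = 362880 × 2 = 725760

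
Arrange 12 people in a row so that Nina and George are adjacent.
Treat as block: (12-1)! × 2! = 39916800 × 2 = 79833600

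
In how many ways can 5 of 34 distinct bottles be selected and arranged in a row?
P(34,5) = 34!/(34-5)! = 33390720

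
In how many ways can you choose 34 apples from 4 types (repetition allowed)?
C(34+4-1, 4-1) = C(37, 3) = 7770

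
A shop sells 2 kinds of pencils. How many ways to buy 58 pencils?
C(58+2-1, 2-1) = C(59, 1) = 59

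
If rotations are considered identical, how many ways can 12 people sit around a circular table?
Circular: fix one position, arrange the rest. (12-1)! = 39916800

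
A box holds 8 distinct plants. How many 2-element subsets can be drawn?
C(8,2) = 8!/(2!×6!) = 28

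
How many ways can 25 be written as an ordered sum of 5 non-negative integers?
C(25+5-1, 5-1) = C(29, 4) = 23751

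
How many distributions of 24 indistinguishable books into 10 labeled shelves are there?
C(24+10-1, 10-1) = C(33, 9) = 38567100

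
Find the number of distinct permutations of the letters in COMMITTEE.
9! / (1! × 1! × 2! × 1! × 2! × 2!) = 45360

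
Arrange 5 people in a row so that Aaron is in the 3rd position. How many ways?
Fix one position: (5-1)! = 24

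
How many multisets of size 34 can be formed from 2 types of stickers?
C(34+2-1, 2-1) = C(35, 1) = 35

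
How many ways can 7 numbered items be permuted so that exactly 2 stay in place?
Choose the 2 fixed points C(7,2) = 21, derange the rest: !5 = Σ_{j=0}^{5} (-1)^j·5!/j! = 120 - 120 + 60 - 20 + 5 - 1 = 44. Product = 21 × 44 = 924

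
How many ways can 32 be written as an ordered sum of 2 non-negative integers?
C(32+2-1, 2-1) = C(33, 1) = 33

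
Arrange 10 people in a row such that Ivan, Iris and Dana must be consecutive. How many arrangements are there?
Treat the 3 as one block: (10-3+1)! × 3! = 40320 × 6 = 241920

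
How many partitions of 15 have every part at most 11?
Let r_j(i) = number of partitions of i into parts ≤ j, for i = 0..15. r_1(i) = 1 for all i; r_j(i) = r_{j-1}(i) + r_j(i-j). Rows j = 2..11: ≤2: 1 1 2 2 3 3 4 4 5 5 6 6 7 7 8 8; ≤3: 1 1 2 3 4 5 7 8 10 12 14 16 19 21 24 27; ≤4: 1 1 2 3 5 6 9 11 15 18 23 27 34 39 47 54; ≤5: 1 1 2 3 5 7 10 13 18 23 30 37 47 57 70 84; ≤6: 1 1 2 3 5 7 11 14 20 26 35 44 58 71 90 110; ≤7: 1 1 2 3 5 7 11 15 21 28 38 49 65 82 105 131; ≤8: 1 1 2 3 5 7 11 15 22 29 40 52 70 89 116 146; ≤9: 1 1 2 3 5 7 11 15 22 30 41 54 73 94 123 157; ≤10: 1 1 2 3 5 7 11 15 22 30 42 55 75 97 128 164; ≤11: 1 1 2 3 5 7 11 15 22 30 42 56 76 99 131 169. r_11(15) = 169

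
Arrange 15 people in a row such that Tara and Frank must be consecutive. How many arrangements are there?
Treat the 2 as one block: (15-2+1)! × 2! = 87178291200 × 2 = 174356582400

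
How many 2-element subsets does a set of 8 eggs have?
C(8,2) = 8!/(2!×6!) = 28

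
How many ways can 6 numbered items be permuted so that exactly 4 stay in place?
Choose the 4 fixed points C(6,4) = 15, derange the rest: !2 = Σ_{j=0}^{2} (-1)^j·2!/j! = 2 - 2 + 1 = 1. Product = 15 × 1 = 15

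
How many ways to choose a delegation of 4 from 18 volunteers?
C(18,4) = 18!/(4!×14!) = 3060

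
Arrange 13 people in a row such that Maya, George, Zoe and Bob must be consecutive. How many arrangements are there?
Treat the 4 as one block: (13-4+1)! × 4! = 3628800 × 24 = 87091200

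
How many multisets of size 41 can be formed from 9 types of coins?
C(41+9-1, 9-1) = C(49, 8) = 450978066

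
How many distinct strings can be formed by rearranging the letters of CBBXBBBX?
8! / (2! × 5! × 1!) = 168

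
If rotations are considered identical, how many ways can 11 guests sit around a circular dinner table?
Circular: fix one position, arrange the rest. (11-1)! = 3628800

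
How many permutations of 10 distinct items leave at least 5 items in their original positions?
Exactly j fixed points: C(10,j)·!(10-j); sum over j ≥ 5 (derangement numbers via !m = (m-1)·(!(m-1) + !(m-2)): !0..!5 = 1, 0, 1, 2, 9, 44). Σ_{j=5}^{10} C(10,j)·!(10-j) = C(10,5)·!5 + C(10,6)·!4 + C(10,7)·!3 + C(10,8)·!2 + C(10,9)·!1 + C(10,10)·!0 = 252·44 + 210·9 + 120·2 + 45·1 + 10·0 + 1·1 = 13264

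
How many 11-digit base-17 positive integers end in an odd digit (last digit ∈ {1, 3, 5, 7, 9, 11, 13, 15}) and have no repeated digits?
Last∈{1,3,5,7,9,11,13,15}. Last=0: 0. Last nonzero: 8×15×P(15,9) = 217945728000. Total = 217945728000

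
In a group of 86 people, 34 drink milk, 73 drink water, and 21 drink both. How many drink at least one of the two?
|A∪B| = |A| + |B| - |A∩B| = 34 + 73 - 21 = 86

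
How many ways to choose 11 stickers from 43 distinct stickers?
C(43,11) = 43!/(11!×32!) = 5752004349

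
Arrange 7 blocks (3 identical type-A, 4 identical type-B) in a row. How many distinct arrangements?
7! / (3! × 4!) = 35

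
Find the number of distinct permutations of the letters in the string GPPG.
4! / (2! × 2!) = 6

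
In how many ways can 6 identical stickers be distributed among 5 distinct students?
C(6+5-1, 5-1) = C(10, 4) = 210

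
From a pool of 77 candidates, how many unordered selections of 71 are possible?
C(77,71) = 77!/(71!×6!) = 237093780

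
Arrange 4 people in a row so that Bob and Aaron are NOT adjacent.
Total - adjacent = 4! - (4-1)!×2 = 24 - 12 = 12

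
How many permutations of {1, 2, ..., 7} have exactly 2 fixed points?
Choose the 2 fixed points C(7,2) = 21, derange the rest: !5 = Σ_{j=0}^{5} (-1)^j·5!/j! = 120 - 120 + 60 - 20 + 5 - 1 = 44. Product = 21 × 44 = 924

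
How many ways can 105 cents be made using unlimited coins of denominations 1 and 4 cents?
Coefficient of x^105 in 1/(1-x^1) · 1/(1-x^4). Use j coins of 4 for j = 0..⌊105/4⌋ = 26, the rest in 1s: 26 + 1 = 27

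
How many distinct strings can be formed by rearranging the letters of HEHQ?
4! / (1! × 1! × 2!) = 12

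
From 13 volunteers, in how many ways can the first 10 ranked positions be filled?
P(13,10) = 13!/(13-10)! = 1037836800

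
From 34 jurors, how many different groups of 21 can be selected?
C(34,21) = 34!/(21!×13!) = 927983760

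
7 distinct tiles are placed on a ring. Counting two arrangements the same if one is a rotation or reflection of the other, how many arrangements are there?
(7-1)!/2 = 720/2 = 360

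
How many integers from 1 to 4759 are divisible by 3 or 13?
⌊4759/3⌋ + ⌊4759/13⌋ - ⌊4759/39⌋ = 1586 + 366 - 122 = 1830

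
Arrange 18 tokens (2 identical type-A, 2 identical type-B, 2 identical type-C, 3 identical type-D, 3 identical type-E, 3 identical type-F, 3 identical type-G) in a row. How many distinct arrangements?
18! / (2! × 2! × 2! × 3! × 3! × 3! × 3!) = 617512896000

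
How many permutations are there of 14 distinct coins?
14! = 87178291200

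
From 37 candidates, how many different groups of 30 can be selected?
C(37,30) = 37!/(30!×7!) = 10295472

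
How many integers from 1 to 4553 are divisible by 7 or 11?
⌊4553/7⌋ + ⌊4553/11⌋ - ⌊4553/77⌋ = 650 + 413 - 59 = 1004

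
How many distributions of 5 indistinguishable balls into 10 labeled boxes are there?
C(5+10-1, 10-1) = C(14, 9) = 2002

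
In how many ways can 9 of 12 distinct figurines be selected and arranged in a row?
P(12,9) = 12!/(12-9)! = 79833600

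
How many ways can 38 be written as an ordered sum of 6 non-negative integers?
C(38+6-1, 6-1) = C(43, 5) = 962598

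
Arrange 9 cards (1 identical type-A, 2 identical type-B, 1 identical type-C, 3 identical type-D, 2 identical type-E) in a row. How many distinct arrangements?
9! / (1! × 2! × 1! × 3! × 2!) = 15120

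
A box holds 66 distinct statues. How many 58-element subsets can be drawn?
C(66,58) = 66!/(58!×8!) = 5743572120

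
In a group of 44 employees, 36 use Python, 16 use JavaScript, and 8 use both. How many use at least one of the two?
|A∪B| = |A| + |B| - |A∩B| = 36 + 16 - 8 = 44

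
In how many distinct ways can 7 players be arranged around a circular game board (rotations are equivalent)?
Circular: fix one position, arrange the rest. (7-1)! = 720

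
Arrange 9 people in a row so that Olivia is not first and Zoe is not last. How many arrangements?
By inclusion-exclusion: 9! - 2×(9-1)! + (9-2)! = 362880 - 80640 + 5040 = 287280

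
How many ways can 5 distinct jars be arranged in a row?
5! = 120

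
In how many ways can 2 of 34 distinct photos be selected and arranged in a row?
P(34,2) = 34!/(34-2)! = 1122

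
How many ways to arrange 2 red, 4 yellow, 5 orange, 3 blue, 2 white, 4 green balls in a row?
20! / (2! × 4! × 5! × 3! × 2! × 4!) = 1466593128000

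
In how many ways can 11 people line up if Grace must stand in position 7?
Fix one position: (11-1)! = 3628800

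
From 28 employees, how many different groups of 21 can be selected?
C(28,21) = 28!/(21!×7!) = 1184040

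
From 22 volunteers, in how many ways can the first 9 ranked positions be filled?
P(22,9) = 22!/(22-9)! = 180503769600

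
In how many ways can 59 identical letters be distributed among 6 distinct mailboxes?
C(59+6-1, 6-1) = C(64, 5) = 7624512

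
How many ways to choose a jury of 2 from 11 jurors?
C(11,2) = 11!/(2!×9!) = 55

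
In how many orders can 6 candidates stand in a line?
6! = 720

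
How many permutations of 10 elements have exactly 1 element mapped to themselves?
Choose the 1 fixed point C(10,1) = 10, derange the rest: !9 = Σ_{j=0}^{9} (-1)^j·9!/j! = 362880 - 362880 + 181440 - 60480 + 15120 - 3024 + 504 - 72 + 9 - 1 = 133496. Product = 10 × 133496 = 1334960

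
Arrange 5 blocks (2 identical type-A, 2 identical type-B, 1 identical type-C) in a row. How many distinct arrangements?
5! / (2! × 2! × 1!) = 30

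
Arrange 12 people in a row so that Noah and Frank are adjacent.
Treat as block: (12-1)! × 2! = 39916800 × 2 = 79833600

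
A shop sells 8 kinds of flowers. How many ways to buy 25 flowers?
C(25+8-1, 8-1) = C(32, 7) = 3365856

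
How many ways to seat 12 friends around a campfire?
Circular: fix one position, arrange the rest. (12-1)! = 39916800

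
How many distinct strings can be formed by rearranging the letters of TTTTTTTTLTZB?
12! / (1! × 1! × 1! × 9!) = 1320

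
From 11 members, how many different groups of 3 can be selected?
C(11,3) = 11!/(3!×8!) = 165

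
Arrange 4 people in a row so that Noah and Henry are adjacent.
Treat as block: (4-1)! × 2! = 6 × 2 = 12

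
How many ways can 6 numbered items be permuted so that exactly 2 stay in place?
Choose the 2 fixed points C(6,2) = 15, derange the rest: !4 = Σ_{j=0}^{4} (-1)^j·4!/j! = 24 - 24 + 12 - 4 + 1 = 9. Product = 15 × 9 = 135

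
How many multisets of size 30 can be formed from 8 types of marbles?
C(30+8-1, 8-1) = C(37, 7) = 10295472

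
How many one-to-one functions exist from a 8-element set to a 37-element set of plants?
P(37,8) = 37!/(37-8)! = 1556675366400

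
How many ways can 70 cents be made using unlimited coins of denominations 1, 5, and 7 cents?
Coefficient of x^70 in 1/(1-x^1) · 1/(1-x^5) · 1/(1-x^7). Case on j = number of 7-cent coins (j = 0..10); remainder r = 70 - 7j is made from {1,5} in ⌊r/5⌋+1 ways. r = 70, 63, 56, 49, 42, 35, 28, 21, 14, 7, 0 → 15 + 13 + 12 + 10 + 9 + 8 + 6 + 5 + 3 + 2 + 1 = 84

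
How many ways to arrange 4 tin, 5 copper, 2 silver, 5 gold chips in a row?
16! / (4! × 5! × 2! × 5!) = 30270240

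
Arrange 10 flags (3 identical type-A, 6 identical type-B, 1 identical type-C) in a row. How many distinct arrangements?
10! / (3! × 6! × 1!) = 840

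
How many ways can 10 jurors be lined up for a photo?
10! = 3628800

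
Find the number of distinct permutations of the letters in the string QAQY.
4! / (2! × 1! × 1!) = 12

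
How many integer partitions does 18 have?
Pentagonal recurrence p(n) = p(n-1) + p(n-2) - p(n-5) - p(n-7) + p(n-12) + p(n-15) - ... gives p(0..17) = 1, 1, 2, 3, 5, 7, 11, 15, 22, 30, 42, 56, 77, 101, 135, 176, 231, 297. p(18) = p(17) + p(16) - p(13) - p(11) + p(6) + p(3) = 297 + 231 - 101 - 56 + 11 + 3 = 385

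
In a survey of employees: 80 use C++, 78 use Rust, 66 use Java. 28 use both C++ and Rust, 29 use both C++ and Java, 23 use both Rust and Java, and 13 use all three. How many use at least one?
|A∪B∪C| = 80+78+66-28-29-23+13 = 157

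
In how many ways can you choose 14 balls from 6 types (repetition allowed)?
C(14+6-1, 6-1) = C(19, 5) = 11628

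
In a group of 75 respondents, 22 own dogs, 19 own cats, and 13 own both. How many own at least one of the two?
|A∪B| = |A| + |B| - |A∩B| = 22 + 19 - 13 = 28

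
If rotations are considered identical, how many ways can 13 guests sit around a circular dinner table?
Circular: fix one position, arrange the rest. (13-1)! = 479001600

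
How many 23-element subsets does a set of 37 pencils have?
C(37,23) = 37!/(23!×14!) = 6107086800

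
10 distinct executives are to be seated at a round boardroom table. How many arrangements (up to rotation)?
Circular: fix one position, arrange the rest. (10-1)! = 362880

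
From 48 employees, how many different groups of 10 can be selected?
C(48,10) = 48!/(10!×38!) = 6540715896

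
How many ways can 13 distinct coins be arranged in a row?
13! = 6227020800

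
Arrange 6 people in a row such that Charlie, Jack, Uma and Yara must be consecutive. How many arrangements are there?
Treat the 4 as one block: (6-4+1)! × 4! = 6 × 24 = 144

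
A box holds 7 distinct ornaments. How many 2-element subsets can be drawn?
C(7,2) = 7!/(2!×5!) = 21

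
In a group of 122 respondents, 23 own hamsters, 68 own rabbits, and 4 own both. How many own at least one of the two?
|A∪B| = |A| + |B| - |A∩B| = 23 + 68 - 4 = 87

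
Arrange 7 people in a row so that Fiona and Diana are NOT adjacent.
Total - adjacent = 7! - (7-1)!×2 = 5040 - 1440 = 3600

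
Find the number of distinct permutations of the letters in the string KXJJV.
5! / (1! × 1! × 1! × 2!) = 60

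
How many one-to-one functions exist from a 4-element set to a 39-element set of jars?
P(39,4) = 39!/(39-4)! = 1974024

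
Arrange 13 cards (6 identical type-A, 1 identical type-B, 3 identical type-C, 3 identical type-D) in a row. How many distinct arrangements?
13! / (6! × 1! × 3! × 3!) = 240240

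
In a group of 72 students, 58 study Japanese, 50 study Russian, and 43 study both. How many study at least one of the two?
|A∪B| = |A| + |B| - |A∩B| = 58 + 50 - 43 = 65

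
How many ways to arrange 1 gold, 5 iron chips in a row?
6! / (1! × 5!) = 6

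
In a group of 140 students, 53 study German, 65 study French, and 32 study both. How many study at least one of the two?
|A∪B| = |A| + |B| - |A∩B| = 53 + 65 - 32 = 86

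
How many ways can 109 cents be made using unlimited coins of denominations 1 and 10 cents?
Coefficient of x^109 in 1/(1-x^1) · 1/(1-x^10). Use j coins of 10 for j = 0..⌊109/10⌋ = 10, the rest in 1s: 10 + 1 = 11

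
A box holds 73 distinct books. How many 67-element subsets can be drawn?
C(73,67) = 73!/(67!×6!) = 170230452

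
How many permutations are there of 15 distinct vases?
15! = 1307674368000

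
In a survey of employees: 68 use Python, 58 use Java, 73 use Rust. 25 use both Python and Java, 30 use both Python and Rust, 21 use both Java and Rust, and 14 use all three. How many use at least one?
|A∪B∪C| = 68+58+73-25-30-21+14 = 137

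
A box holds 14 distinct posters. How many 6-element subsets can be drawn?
C(14,6) = 14!/(6!×8!) = 3003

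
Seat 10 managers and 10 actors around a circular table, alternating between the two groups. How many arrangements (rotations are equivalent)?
Fix one of the managers: (10-1)! ways for the remaining managers, × 10! ways for the actors = 362880 × 3628800 = 1316818944000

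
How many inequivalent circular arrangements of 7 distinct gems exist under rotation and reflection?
(7-1)!/2 = 720/2 = 360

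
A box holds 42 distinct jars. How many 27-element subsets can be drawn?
C(42,27) = 42!/(27!×15!) = 98672427616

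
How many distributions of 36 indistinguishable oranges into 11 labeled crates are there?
C(36+11-1, 11-1) = C(46, 10) = 4076350421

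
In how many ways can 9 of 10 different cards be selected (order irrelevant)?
C(10,9) = 10!/(9!×1!) = 10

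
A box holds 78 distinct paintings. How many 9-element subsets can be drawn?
C(78,9) = 78!/(9!×69!) = 182364632450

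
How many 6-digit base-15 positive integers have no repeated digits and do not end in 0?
Last digit: 14 nonzero choices. First digit: 13 (nonzero, ≠last). Middle 4: P(13,4) = 17160. Total = 3123120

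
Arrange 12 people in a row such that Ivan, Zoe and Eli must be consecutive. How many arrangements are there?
Treat the 3 as one block: (12-3+1)! × 3! = 3628800 × 6 = 21772800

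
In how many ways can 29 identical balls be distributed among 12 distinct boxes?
C(29+12-1, 12-1) = C(40, 11) = 2311801440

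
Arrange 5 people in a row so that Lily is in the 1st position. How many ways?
Fix one position: (5-1)! = 24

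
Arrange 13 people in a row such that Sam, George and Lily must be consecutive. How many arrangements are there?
Treat the 3 as one block: (13-3+1)! × 3! = 39916800 × 6 = 239500800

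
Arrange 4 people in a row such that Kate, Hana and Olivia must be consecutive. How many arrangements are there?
Treat the 3 as one block: (4-3+1)! × 3! = 2 × 6 = 12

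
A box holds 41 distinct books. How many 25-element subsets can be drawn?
C(41,25) = 41!/(25!×16!) = 103077446706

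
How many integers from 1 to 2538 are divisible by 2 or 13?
⌊2538/2⌋ + ⌊2538/13⌋ - ⌊2538/26⌋ = 1269 + 195 - 97 = 1367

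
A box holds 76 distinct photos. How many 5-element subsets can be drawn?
C(76,5) = 76!/(5!×71!) = 18474840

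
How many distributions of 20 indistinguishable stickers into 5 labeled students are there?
C(20+5-1, 5-1) = C(24, 4) = 10626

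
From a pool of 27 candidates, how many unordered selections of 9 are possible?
C(27,9) = 27!/(9!×18!) = 4686825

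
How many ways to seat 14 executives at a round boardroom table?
Circular: fix one position, arrange the rest. (14-1)! = 6227020800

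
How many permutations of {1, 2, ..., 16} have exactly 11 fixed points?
Choose the 11 fixed points C(16,11) = 4368, derange the rest: !5 = Σ_{j=0}^{5} (-1)^j·5!/j! = 120 - 120 + 60 - 20 + 5 - 1 = 44. Product = 4368 × 44 = 192192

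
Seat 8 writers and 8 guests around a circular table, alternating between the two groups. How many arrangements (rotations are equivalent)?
Fix one of the writers: (8-1)! ways for the remaining writers, × 8! ways for the guests = 5040 × 40320 = 203212800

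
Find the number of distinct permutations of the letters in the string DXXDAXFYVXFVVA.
14! / (1! × 2! × 2! × 4! × 3! × 2!) = 75675600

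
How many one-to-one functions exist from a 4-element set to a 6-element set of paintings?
P(6,4) = 6!/(6-4)! = 360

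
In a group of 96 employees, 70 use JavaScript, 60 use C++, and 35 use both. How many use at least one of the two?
|A∪B| = |A| + |B| - |A∩B| = 70 + 60 - 35 = 95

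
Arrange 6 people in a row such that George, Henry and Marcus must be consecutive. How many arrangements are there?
Treat the 3 as one block: (6-3+1)! × 3! = 24 × 6 = 144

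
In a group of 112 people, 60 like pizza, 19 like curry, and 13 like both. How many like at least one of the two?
|A∪B| = |A| + |B| - |A∩B| = 60 + 19 - 13 = 66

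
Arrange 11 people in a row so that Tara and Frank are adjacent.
Treat as block: (11-1)! × 2! = 3628800 × 2 = 7257600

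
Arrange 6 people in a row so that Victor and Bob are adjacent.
Treat as block: (6-1)! × 2! = 120 × 2 = 240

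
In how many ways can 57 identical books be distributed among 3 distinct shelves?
C(57+3-1, 3-1) = C(59, 2) = 1711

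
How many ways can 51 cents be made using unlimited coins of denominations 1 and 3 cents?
Coefficient of x^51 in 1/(1-x^1) · 1/(1-x^3). Use j coins of 3 for j = 0..⌊51/3⌋ = 17, the rest in 1s: 17 + 1 = 18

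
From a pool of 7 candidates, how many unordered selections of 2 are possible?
C(7,2) = 7!/(2!×5!) = 21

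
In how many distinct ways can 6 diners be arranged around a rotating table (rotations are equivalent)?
Circular: fix one position, arrange the rest. (6-1)! = 120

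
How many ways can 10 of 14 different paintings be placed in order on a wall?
P(14,10) = 14!/(14-10)! = 3632428800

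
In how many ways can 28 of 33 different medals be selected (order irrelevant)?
C(33,28) = 33!/(28!×5!) = 237336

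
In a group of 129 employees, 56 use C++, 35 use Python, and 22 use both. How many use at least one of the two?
|A∪B| = |A| + |B| - |A∩B| = 56 + 35 - 22 = 69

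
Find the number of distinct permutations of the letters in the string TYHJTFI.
7! / (1! × 1! × 1! × 1! × 1! × 2!) = 2520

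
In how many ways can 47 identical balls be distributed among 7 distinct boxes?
C(47+7-1, 7-1) = C(53, 6) = 22957480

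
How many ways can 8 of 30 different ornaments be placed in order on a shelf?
P(30,8) = 30!/(30-8)! = 235989936000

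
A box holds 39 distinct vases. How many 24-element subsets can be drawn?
C(39,24) = 39!/(24!×15!) = 25140840660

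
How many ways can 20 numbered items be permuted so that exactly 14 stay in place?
Choose the 14 fixed points C(20,14) = 38760, derange the rest: !6 = Σ_{j=0}^{6} (-1)^j·6!/j! = 720 - 720 + 360 - 120 + 30 - 6 + 1 = 265. Product = 38760 × 265 = 10271400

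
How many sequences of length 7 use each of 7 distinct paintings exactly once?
7! = 5040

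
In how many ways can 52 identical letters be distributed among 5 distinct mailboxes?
C(52+5-1, 5-1) = C(56, 4) = 367290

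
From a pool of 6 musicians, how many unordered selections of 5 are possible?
C(6,5) = 6!/(5!×1!) = 6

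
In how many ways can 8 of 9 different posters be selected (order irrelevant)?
C(9,8) = 9!/(8!×1!) = 9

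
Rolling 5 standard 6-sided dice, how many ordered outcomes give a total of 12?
Coefficient of x^12 in (x + x² + ... + x^6)^5. By inclusion-exclusion on dice exceeding 6: Σ_j (-1)^j C(5,j)·C(12-1-6j, 4) = C(5,0)·C(11,4) - C(5,1)·C(5,4) = 1·330 - 5·5 = 305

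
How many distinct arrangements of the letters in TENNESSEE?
9! / (1! × 4! × 2! × 2!) = 3780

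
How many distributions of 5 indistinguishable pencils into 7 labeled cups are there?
C(5+7-1, 7-1) = C(11, 6) = 462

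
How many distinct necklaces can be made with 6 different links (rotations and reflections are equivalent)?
(6-1)!/2 = 120/2 = 60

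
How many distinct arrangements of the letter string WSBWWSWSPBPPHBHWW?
17! / (3! × 2! × 6! × 3! × 3!) = 1143542400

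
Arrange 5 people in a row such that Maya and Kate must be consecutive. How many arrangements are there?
Treat the 2 as one block: (5-2+1)! × 2! = 24 × 2 = 48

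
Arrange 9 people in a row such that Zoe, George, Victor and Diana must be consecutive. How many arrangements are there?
Treat the 4 as one block: (9-4+1)! × 4! = 720 × 24 = 17280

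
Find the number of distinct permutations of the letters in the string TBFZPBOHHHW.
11! / (2! × 1! × 1! × 1! × 1! × 3! × 1! × 1!) = 3326400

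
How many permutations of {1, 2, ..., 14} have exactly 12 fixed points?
Choose the 12 fixed points C(14,12) = 91, derange the rest: !2 = Σ_{j=0}^{2} (-1)^j·2!/j! = 2 - 2 + 1 = 1. Product = 91 × 1 = 91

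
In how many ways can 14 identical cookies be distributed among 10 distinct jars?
C(14+10-1, 10-1) = C(23, 9) = 817190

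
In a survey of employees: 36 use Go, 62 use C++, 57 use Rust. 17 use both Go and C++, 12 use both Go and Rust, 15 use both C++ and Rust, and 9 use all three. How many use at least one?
|A∪B∪C| = 36+62+57-17-12-15+9 = 120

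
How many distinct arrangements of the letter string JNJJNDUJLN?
10! / (4! × 1! × 1! × 3! × 1!) = 25200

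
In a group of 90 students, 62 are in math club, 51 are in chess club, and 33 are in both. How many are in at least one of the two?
|A∪B| = |A| + |B| - |A∩B| = 62 + 51 - 33 = 80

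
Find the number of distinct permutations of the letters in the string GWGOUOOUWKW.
11! / (3! × 2! × 1! × 3! × 2!) = 277200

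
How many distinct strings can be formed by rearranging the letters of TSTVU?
5! / (1! × 2! × 1! × 1!) = 60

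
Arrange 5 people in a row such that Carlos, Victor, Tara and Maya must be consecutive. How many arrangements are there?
Treat the 4 as one block: (5-4+1)! × 4! = 2 × 24 = 48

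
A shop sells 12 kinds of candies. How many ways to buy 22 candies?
C(22+12-1, 12-1) = C(33, 11) = 193536720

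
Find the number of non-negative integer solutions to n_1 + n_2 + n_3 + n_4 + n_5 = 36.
C(36+5-1, 5-1) = C(40, 4) = 91390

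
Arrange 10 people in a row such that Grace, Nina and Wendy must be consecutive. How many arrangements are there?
Treat the 3 as one block: (10-3+1)! × 3! = 40320 × 6 = 241920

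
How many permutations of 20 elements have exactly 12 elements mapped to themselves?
Choose the 12 fixed points C(20,12) = 125970, derange the rest: !8 = Σ_{j=0}^{8} (-1)^j·8!/j! = 40320 - 40320 + 20160 - 6720 + 1680 - 336 + 56 - 8 + 1 = 14833. Product = 125970 × 14833 = 1868513010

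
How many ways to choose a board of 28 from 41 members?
C(41,28) = 41!/(28!×13!) = 17620076360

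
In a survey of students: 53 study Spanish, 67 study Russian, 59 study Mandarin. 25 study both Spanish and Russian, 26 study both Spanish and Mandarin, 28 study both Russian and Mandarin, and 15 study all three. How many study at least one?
|A∪B∪C| = 53+67+59-25-26-28+15 = 115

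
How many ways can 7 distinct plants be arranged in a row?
7! = 5040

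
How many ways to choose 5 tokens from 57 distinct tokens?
C(57,5) = 57!/(5!×52!) = 4187106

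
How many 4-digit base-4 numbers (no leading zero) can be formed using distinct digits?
First digit: 3 choices (nonzero). Then descending: 3 × 3 × 2 × 1 = 18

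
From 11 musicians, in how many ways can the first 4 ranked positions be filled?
P(11,4) = 11!/(11-4)! = 7920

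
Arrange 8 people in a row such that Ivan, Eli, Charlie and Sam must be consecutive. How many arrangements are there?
Treat the 4 as one block: (8-4+1)! × 4! = 120 × 24 = 2880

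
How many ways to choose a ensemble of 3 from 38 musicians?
C(38,3) = 38!/(3!×35!) = 8436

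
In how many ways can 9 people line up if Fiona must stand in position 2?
Fix one position: (9-1)! = 40320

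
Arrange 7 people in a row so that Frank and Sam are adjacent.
Treat as block: (7-1)! × 2! = 720 × 2 = 1440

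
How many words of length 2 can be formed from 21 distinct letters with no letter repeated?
P(21,2) = 21!/(21-2)! = 420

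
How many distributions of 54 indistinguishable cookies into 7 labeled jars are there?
C(54+7-1, 7-1) = C(60, 6) = 50063860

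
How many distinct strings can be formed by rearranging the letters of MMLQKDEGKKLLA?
13! / (3! × 3! × 1! × 2! × 1! × 1! × 1! × 1!) = 86486400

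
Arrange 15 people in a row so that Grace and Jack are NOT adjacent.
Total - adjacent = 15! - (15-1)!×2 = 1307674368000 - 174356582400 = 1133317785600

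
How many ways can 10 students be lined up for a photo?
10! = 3628800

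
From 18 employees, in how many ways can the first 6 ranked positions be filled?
P(18,6) = 18!/(18-6)! = 13366080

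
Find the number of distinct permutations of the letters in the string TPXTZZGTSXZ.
11! / (1! × 1! × 3! × 3! × 2! × 1!) = 554400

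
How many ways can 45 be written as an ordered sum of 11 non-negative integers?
C(45+11-1, 11-1) = C(55, 10) = 29248649430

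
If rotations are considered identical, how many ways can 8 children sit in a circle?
Circular: fix one position, arrange the rest. (8-1)! = 5040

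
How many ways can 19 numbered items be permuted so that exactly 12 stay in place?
Choose the 12 fixed points C(19,12) = 50388, derange the rest: !7 = Σ_{j=0}^{7} (-1)^j·7!/j! = 5040 - 5040 + 2520 - 840 + 210 - 42 + 7 - 1 = 1854. Product = 50388 × 1854 = 93419352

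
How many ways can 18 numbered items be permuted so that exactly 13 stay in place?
Choose the 13 fixed points C(18,13) = 8568, derange the rest: !5 = Σ_{j=0}^{5} (-1)^j·5!/j! = 120 - 120 + 60 - 20 + 5 - 1 = 44. Product = 8568 × 44 = 376992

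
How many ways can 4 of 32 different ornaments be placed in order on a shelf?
P(32,4) = 32!/(32-4)! = 863040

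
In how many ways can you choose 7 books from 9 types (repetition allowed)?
C(7+9-1, 9-1) = C(15, 8) = 6435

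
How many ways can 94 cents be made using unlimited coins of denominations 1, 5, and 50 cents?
Coefficient of x^94 in 1/(1-x^1) · 1/(1-x^5) · 1/(1-x^50). Case on j = number of 50-cent coins (j = 0..1); remainder r = 94 - 50j is made from {1,5} in ⌊r/5⌋+1 ways. r = 94, 44 → 19 + 9 = 28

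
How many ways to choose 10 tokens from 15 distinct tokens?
C(15,10) = 15!/(10!×5!) = 3003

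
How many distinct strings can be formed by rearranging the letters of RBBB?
4! / (1! × 3!) = 4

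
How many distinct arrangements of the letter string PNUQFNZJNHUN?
12! / (1! × 1! × 1! × 1! × 1! × 2! × 1! × 4!) = 9979200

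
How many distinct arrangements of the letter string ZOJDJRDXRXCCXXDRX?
17! / (3! × 2! × 2! × 1! × 1! × 5! × 3!) = 20583763200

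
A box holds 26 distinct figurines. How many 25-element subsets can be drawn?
C(26,25) = 26!/(25!×1!) = 26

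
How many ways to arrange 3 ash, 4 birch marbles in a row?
7! / (3! × 4!) = 35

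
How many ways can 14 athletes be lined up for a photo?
14! = 87178291200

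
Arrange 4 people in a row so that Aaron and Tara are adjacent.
Treat as block: (4-1)! × 2! = 6 × 2 = 12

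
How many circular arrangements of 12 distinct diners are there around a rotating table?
Circular: fix one position, arrange the rest. (12-1)! = 39916800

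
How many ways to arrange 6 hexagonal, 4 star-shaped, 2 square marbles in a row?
12! / (6! × 4! × 2!) = 13860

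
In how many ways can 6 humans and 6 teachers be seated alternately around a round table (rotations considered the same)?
Fix one of the humans: (6-1)! ways for the remaining humans, × 6! ways for the teachers = 120 × 720 = 86400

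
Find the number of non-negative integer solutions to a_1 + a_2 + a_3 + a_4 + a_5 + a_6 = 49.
C(49+6-1, 6-1) = C(54, 5) = 3162510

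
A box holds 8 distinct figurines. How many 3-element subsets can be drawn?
C(8,3) = 8!/(3!×5!) = 56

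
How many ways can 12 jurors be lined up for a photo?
12! = 479001600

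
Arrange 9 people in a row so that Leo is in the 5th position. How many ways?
Fix one position: (9-1)! = 40320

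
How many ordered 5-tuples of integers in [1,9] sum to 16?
Coefficient of x^16 in (x + x² + ... + x^9)^5. By inclusion-exclusion on dice exceeding 9: Σ_j (-1)^j C(5,j)·C(16-1-9j, 4) = C(5,0)·C(15,4) - C(5,1)·C(6,4) = 1·1365 - 5·15 = 1290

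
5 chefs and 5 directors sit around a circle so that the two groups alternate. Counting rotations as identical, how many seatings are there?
Fix one of the chefs: (5-1)! ways for the remaining chefs, × 5! ways for the directors = 24 × 120 = 2880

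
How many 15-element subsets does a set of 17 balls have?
C(17,15) = 17!/(15!×2!) = 136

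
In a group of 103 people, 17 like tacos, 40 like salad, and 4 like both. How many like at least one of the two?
|A∪B| = |A| + |B| - |A∩B| = 17 + 40 - 4 = 53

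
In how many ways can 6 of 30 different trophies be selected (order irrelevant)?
C(30,6) = 30!/(6!×24!) = 593775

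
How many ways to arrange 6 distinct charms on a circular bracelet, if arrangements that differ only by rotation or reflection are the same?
(6-1)!/2 = 120/2 = 60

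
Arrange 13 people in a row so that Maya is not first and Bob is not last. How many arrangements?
By inclusion-exclusion: 13! - 2×(13-1)! + (13-2)! = 6227020800 - 958003200 + 39916800 = 5308934400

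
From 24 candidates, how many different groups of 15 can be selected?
C(24,15) = 24!/(15!×9!) = 1307504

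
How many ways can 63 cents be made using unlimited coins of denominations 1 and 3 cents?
Coefficient of x^63 in 1/(1-x^1) · 1/(1-x^3). Use j coins of 3 for j = 0..⌊63/3⌋ = 21, the rest in 1s: 21 + 1 = 22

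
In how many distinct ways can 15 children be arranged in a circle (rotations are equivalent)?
Circular: fix one position, arrange the rest. (15-1)! = 87178291200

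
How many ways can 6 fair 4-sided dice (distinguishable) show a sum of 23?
Coefficient of x^23 in (x + x² + ... + x^4)^6. By inclusion-exclusion on dice exceeding 4: Σ_j (-1)^j C(6,j)·C(23-1-4j, 5) = C(6,0)·C(22,5) - C(6,1)·C(18,5) + C(6,2)·C(14,5) - C(6,3)·C(10,5) + C(6,4)·C(6,5) = 1·26334 - 6·8568 + 15·2002 - 20·252 + 15·6 = 6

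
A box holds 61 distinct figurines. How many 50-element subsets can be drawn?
C(61,50) = 61!/(50!×11!) = 418094152866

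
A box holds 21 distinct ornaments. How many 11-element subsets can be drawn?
C(21,11) = 21!/(11!×10!) = 352716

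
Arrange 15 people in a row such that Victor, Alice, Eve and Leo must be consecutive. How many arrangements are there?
Treat the 4 as one block: (15-4+1)! × 4! = 479001600 × 24 = 11496038400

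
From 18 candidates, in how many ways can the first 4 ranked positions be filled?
P(18,4) = 18!/(18-4)! = 73440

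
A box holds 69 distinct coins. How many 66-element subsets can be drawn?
C(69,66) = 69!/(66!×3!) = 52394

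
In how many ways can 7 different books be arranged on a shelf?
7! = 5040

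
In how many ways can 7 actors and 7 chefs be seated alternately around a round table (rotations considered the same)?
Fix one of the actors: (7-1)! ways for the remaining actors, × 7! ways for the chefs = 720 × 5040 = 3628800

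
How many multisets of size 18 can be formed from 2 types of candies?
C(18+2-1, 2-1) = C(19, 1) = 19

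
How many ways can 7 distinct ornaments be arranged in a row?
7! = 5040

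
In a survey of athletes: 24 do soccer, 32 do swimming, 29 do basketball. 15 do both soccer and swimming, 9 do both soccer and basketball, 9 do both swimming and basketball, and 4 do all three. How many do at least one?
|A∪B∪C| = 24+32+29-15-9-9+4 = 56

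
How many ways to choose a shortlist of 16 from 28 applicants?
C(28,16) = 28!/(16!×12!) = 30421755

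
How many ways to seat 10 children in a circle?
Circular: fix one position, arrange the rest. (10-1)! = 362880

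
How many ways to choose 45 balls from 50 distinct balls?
C(50,45) = 50!/(45!×5!) = 2118760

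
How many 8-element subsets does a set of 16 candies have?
C(16,8) = 16!/(8!×8!) = 12870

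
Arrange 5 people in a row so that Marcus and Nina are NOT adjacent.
Total - adjacent = 5! - (5-1)!×2 = 120 - 48 = 72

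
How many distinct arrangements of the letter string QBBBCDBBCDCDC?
13! / (4! × 1! × 3! × 5!) = 360360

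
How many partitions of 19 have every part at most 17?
Let r_j(i) = number of partitions of i into parts ≤ j, for i = 0..19. r_1(i) = 1 for all i; r_j(i) = r_{j-1}(i) + r_j(i-j). Rows j = 2..17: ≤2: 1 1 2 2 3 3 4 4 5 5 6 6 7 7 8 8 9 9 10 10; ≤3: 1 1 2 3 4 5 7 8 10 12 14 16 19 21 24 27 30 33 37 40; ≤4: 1 1 2 3 5 6 9 11 15 18 23 27 34 39 47 54 64 72 84 94; ≤5: 1 1 2 3 5 7 10 13 18 23 30 37 47 57 70 84 101 119 141 164; ≤6: 1 1 2 3 5 7 11 14 20 26 35 44 58 71 90 110 136 163 199 235; ≤7: 1 1 2 3 5 7 11 15 21 28 38 49 65 82 105 131 164 201 248 300; ≤8: 1 1 2 3 5 7 11 15 22 29 40 52 70 89 116 146 186 230 288 352; ≤9: 1 1 2 3 5 7 11 15 22 30 41 54 73 94 123 157 201 252 318 393; ≤10: 1 1 2 3 5 7 11 15 22 30 42 55 75 97 128 164 212 267 340 423; ≤11: 1 1 2 3 5 7 11 15 22 30 42 56 76 99 131 169 219 278 355 445; ≤12: 1 1 2 3 5 7 11 15 22 30 42 56 77 100 133 172 224 285 366 460; ≤13: 1 1 2 3 5 7 11 15 22 30 42 56 77 101 134 174 227 290 373 471; ≤14: 1 1 2 3 5 7 11 15 22 30 42 56 77 101 135 175 229 293 378 478; ≤15: 1 1 2 3 5 7 11 15 22 30 42 56 77 101 135 176 230 295 381 483; ≤16: 1 1 2 3 5 7 11 15 22 30 42 56 77 101 135 176 231 296 383 486; ≤17: 1 1 2 3 5 7 11 15 22 30 42 56 77 101 135 176 231 297 384 488. r_17(19) = 488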